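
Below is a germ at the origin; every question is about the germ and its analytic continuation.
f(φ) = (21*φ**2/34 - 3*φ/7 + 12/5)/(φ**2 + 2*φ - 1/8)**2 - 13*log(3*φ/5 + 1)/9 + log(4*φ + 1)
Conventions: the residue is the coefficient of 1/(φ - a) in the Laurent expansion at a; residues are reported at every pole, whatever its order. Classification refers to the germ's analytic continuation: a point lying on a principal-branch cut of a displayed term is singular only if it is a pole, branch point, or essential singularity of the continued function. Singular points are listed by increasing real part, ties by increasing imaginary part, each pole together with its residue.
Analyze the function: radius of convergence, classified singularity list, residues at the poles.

Denominator factor (φ**2 + 2*φ - 1/8)^2: discriminant 9/2, real irrational roots -1 + (3/4)*sqrt(2) and -1 - (3/4)*sqrt(2); poles of order 2, moduli -1 + (3/4)*sqrt(2) and 1 + (3/4)*sqrt(2).
Branch term (-13/9)*log(1 - φ/(-5/3)): its argument vanishes at φ = -5/3, a logarithmic branch point, modulus 5/3.
Branch term (1)*log(1 - φ/(-1/4)): its argument vanishes at φ = -1/4, a logarithmic branch point, modulus 1/4.
The radius of convergence is the smallest modulus among the singular points: -1 + (3/4)*sqrt(2).
The branch terms are analytic at -1 - (3/4)*sqrt(2) and contribute nothing to the residue; only the rational part matters.
The factor φ**2 + 2*φ - 1/8 splits as (φ - a)(φ - a') with a = -1 - (3/4)*sqrt(2), a' = -1 + (3/4)*sqrt(2). At the order-2 pole a set g(φ) = (φ - a)^2*(rational part) = [21*φ**2/34 - 3*φ/7 + 12/5] / (φ - a')^2.
Order-2 pole: residue = g'(a); g'(-1 - (3/4)*sqrt(2)) = (8731/21420)*sqrt(2), so the residue is (8731/21420)*sqrt(2).
The branch terms are analytic at -1 + (3/4)*sqrt(2) and contribute nothing to the residue; only the rational part matters.
The factor φ**2 + 2*φ - 1/8 splits as (φ - a)(φ - a') with a = -1 + (3/4)*sqrt(2), a' = -1 - (3/4)*sqrt(2). At the order-2 pole a set g(φ) = (φ - a)^2*(rational part) = [21*φ**2/34 - 3*φ/7 + 12/5] / (φ - a')^2.
Order-2 pole: residue = g'(a); g'(-1 + (3/4)*sqrt(2)) = -(8731/21420)*sqrt(2), so the residue is -(8731/21420)*sqrt(2).
List the singular points by increasing real part (a conjugate pair: the negative imaginary part first).

Radius of convergence at 0: -1 + (3/4)*sqrt(2).
At -1 - (3/4)*sqrt(2): a pole of order 2; residue (8731/21420)*sqrt(2).
At -5/3: a logarithmic branch point.
At -1/4: a logarithmic branch point.
At -1 + (3/4)*sqrt(2): a pole of order 2; residue -(8731/21420)*sqrt(2).


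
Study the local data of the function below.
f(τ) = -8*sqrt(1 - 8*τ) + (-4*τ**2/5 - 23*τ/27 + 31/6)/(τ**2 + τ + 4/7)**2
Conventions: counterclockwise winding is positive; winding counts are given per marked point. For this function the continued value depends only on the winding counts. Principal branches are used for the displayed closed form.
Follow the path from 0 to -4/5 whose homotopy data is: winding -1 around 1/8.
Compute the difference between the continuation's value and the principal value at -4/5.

Continued minus principal equals (16/5)*sqrt(185).

The rational part is single-valued and drops out of the difference; each branch term changes only by its own monodromy.
(-8)*sqrt(1 - τ/(1/8)): winding -1 is odd, the square root flips sign, contributing -2*(-8)*sqrt(1 - (-4/5)/(1/8)) = -2*(-8)*sqrt(37/5) = (16/5)*sqrt(185).
Summing the contributions at τ = -4/5 gives (16/5)*sqrt(185).


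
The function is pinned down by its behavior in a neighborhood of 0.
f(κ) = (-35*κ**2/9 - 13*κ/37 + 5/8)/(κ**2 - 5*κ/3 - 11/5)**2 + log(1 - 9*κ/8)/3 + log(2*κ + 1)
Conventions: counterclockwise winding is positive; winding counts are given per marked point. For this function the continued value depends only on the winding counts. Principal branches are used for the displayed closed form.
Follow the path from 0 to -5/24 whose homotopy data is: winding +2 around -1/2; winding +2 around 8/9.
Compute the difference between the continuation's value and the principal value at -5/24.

Continued minus principal equals (16/3)*pi*i.

The rational part is single-valued and drops out of the difference; each branch term changes only by its own monodromy.
(1)*log(1 - κ/(-1/2)): each positive loop around -1/2 adds 2*pi*i to the log, so winding +2 contributes (1)*(2)*2*pi*i = (4)*pi*i.
(1/3)*log(1 - κ/(8/9)): each positive loop around 8/9 adds 2*pi*i to the log, so winding +2 contributes (1/3)*(2)*2*pi*i = (4/3)*pi*i.
Summing the contributions at κ = -5/24 gives (16/3)*pi*i.


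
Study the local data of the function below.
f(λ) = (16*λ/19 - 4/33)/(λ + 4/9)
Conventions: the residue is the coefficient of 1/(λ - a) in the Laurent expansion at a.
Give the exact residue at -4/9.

The residue is -932/1881.

At the order-1 pole -4/9 set g(λ) = (λ - (-4/9))*f(λ) = 16*λ/19 - 4/33.
Simple pole: residue = g(a) at a = -4/9, which is -932/1881.


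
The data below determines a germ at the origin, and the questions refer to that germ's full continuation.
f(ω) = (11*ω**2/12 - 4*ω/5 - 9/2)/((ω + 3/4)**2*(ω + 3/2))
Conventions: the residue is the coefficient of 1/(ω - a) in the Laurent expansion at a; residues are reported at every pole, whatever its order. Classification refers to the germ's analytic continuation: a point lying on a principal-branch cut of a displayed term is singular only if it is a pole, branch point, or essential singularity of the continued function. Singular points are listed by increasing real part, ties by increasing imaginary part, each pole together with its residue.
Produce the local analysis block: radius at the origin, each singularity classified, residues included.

Radius of convergence at 0: 3/4.
At -3/2: a pole of order 1; residue -11/5.
At -3/4: a pole of order 2; residue 187/60.

Denominator factor (ω + 3/4)^2: pole of order 2 at -3/4, modulus 3/4.
Denominator factor (ω + 3/2): pole of order 1 at -3/2, modulus 3/2.
The radius of convergence is the smallest modulus among the singular points: 3/4.
At the order-1 pole -3/2 set g(ω) = (ω - (-3/2))*f(ω) = (11*ω**2/12 - 4*ω/5 - 9/2)/(ω + 3/4)**2.
Simple pole: residue = g(a) at a = -3/2, which is -11/5.
At the order-2 pole -3/4 set g(ω) = (ω - (-3/4))^2*f(ω) = (11*ω**2/12 - 4*ω/5 - 9/2)/(ω + 3/2).
Order-2 pole: residue = g'(a); g'(-3/4) = 187/60, so the residue is 187/60.
List the singular points by increasing real part (a conjugate pair: the negative imaginary part first).


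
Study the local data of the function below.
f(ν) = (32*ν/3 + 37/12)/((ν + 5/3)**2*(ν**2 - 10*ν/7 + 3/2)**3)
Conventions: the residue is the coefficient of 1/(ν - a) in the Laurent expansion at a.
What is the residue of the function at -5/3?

The residue is -35007913584/495504774241.


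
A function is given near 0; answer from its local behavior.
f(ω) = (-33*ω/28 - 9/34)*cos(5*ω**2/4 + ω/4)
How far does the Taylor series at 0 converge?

The radius of convergence is infinite.

The factor cos(5*ω**2/4 + ω/4) is entire and contributes no finite singular point.
The polynomial part has no poles.
No finite singular points: the Taylor series at 0 converges everywhere.


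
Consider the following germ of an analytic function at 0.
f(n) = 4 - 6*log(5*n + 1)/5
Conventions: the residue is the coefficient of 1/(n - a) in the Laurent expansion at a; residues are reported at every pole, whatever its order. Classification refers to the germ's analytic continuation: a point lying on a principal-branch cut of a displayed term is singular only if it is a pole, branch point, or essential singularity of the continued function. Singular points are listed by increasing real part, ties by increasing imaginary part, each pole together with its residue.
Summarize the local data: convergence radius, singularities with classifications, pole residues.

Radius of convergence at 0: 1/5.
At -1/5: a logarithmic branch point.

Branch term (-6/5)*log(1 - n/(-1/5)): its argument vanishes at n = -1/5, a logarithmic branch point, modulus 1/5.
The radius of convergence is the smallest modulus among the singular points: 1/5.


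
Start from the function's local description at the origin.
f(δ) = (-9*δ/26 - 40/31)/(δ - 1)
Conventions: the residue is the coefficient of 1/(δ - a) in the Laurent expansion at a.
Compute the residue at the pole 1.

The residue is -1319/806.

At the order-1 pole 1 set g(δ) = (δ - (1))*f(δ) = -9*δ/26 - 40/31.
Simple pole: residue = g(a) at a = 1, which is -1319/806.


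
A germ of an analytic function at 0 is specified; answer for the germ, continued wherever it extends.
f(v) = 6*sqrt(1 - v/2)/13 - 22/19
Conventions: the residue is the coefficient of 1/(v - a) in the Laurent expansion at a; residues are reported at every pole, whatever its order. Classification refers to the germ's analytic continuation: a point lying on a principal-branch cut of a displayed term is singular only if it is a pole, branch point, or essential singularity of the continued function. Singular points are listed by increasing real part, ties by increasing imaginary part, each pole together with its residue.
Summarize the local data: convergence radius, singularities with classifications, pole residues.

Radius of convergence at 0: 2.
At 2: an algebraic (square-root) branch point.

Branch term (6/13)*sqrt(1 - v/(2)): its argument vanishes at v = 2, a square-root branch point, modulus 2.
The radius of convergence is the smallest modulus among the singular points: 2.


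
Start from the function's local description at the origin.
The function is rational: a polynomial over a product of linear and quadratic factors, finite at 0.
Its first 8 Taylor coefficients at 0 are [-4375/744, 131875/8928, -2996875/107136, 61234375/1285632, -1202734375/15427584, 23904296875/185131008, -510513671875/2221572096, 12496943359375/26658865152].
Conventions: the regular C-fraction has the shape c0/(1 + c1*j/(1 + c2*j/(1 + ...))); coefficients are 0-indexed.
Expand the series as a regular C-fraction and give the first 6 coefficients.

Taylor coefficients (read off): a_0 = -4375/744, a_1 = 131875/8928, a_2 = -2996875/107136, a_3 = 61234375/1285632, a_4 = -1202734375/15427584, a_5 = 23904296875/185131008.
c0 = a_0 = -4375/744. Peel one level at a time: if S = 1 + c*j/S' with S'(0) = 1, then c is the j-coefficient of S and S' = c*j/(S - 1).
S_1 = c0/f = 1 + (211/84)*j + (913/588)*j^2 + ...; c1 = 211/84.
S_2 = c1*j/(S_1 - 1) = 1 + (-913/1477)*j + (64425/178084)*j^2 + ...; c2 = -913/1477.
S_3 = c2*j/(S_2 - 1) = 1 + (450975/770572)*j + (735875/6668552)*j^2 + ...; c3 = 450975/770572.
S_4 = c3*j/(S_3 - 1) = 1 + (-887255/4705602)*j + (4436275/6640929)*j^2 + ...; c4 = -887255/4705602.
S_5 = c4*j/(S_4 - 1) = 1 + (9130/2577)*j + ...; c5 = 9130/2577.

The regular C-fraction coefficients are [-4375/744, 211/84, -913/1477, 450975/770572, -887255/4705602, 9130/2577].


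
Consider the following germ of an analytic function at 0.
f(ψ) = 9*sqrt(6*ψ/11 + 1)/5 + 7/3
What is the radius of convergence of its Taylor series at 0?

Branch term (9/5)*sqrt(1 - ψ/(-11/6)): its argument vanishes at ψ = -11/6, a square-root branch point, modulus 11/6.
The radius of convergence is the smallest modulus among the singular points: 11/6.

The radius of convergence is 11/6.


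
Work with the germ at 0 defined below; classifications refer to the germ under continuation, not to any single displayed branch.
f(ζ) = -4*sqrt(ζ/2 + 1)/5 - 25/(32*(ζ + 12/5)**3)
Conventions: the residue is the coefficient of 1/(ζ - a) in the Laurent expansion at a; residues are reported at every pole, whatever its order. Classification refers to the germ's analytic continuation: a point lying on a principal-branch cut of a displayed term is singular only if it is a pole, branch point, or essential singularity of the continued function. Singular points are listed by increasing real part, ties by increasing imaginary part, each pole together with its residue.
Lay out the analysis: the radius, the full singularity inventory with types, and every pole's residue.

Radius of convergence at 0: 2.
At -12/5: a pole of order 3; residue 0.
At -2: an algebraic (square-root) branch point.

Denominator factor (ζ + 12/5)^3: pole of order 3 at -12/5, modulus 12/5.
Branch term (-4/5)*sqrt(1 - ζ/(-2)): its argument vanishes at ζ = -2, a square-root branch point, modulus 2.
The radius of convergence is the smallest modulus among the singular points: 2.
The branch term is analytic at -12/5 and contributes nothing to the residue; only the rational part matters.
At the order-3 pole -12/5 set g(ζ) = (ζ - (-12/5))^3*(rational part) = -25/32.
Order-3 pole: residue = g''(a)/2; g''(-12/5) = 0, so the residue is 0.
List the singular points by increasing real part (a conjugate pair: the negative imaginary part first).


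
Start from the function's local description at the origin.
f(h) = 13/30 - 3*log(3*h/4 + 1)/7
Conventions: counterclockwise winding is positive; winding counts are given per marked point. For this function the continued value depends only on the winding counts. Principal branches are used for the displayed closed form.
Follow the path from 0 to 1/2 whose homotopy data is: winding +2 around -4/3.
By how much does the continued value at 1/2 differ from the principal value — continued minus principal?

Continued minus principal equals -(12/7)*pi*i.

The rational part is single-valued and drops out of the difference; each branch term changes only by its own monodromy.
(-3/7)*log(1 - h/(-4/3)): each positive loop around -4/3 adds 2*pi*i to the log, so winding +2 contributes (-3/7)*(2)*2*pi*i = -(12/7)*pi*i.
Summing the contributions at h = 1/2 gives -(12/7)*pi*i.


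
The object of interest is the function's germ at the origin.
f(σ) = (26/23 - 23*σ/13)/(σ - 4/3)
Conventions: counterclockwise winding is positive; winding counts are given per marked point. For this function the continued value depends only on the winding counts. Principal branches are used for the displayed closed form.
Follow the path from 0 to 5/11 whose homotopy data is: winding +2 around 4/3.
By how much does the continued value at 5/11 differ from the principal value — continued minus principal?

Continued minus principal equals 0.

The function is rational, hence single-valued: continuing it around any pole returns the same value, so the difference is 0.


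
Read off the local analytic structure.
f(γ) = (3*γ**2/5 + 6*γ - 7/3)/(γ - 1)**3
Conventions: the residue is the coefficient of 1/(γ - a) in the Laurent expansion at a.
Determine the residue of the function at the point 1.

The residue is 3/5.

At the order-3 pole 1 set g(γ) = (γ - (1))^3*f(γ) = 3*γ**2/5 + 6*γ - 7/3.
Order-3 pole: residue = g''(a)/2; g''(1) = 6/5, so the residue is 3/5.


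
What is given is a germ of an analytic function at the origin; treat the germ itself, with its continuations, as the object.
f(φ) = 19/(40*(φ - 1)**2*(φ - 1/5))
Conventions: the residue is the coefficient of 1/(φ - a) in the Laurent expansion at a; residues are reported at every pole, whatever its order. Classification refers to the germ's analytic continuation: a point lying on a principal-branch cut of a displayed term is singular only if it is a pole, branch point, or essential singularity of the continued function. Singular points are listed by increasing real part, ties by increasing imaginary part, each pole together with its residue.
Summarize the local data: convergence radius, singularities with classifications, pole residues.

Radius of convergence at 0: 1/5.
At 1/5: a pole of order 1; residue 95/128.
At 1: a pole of order 2; residue -95/128.

Denominator factor (φ - 1)^2: pole of order 2 at 1, modulus 1.
Denominator factor (φ - 1/5): pole of order 1 at 1/5, modulus 1/5.
The radius of convergence is the smallest modulus among the singular points: 1/5.
At the order-1 pole 1/5 set g(φ) = (φ - (1/5))*f(φ) = 19/(40*(φ - 1)**2).
Simple pole: residue = g(a) at a = 1/5, which is 95/128.
At the order-2 pole 1 set g(φ) = (φ - (1))^2*f(φ) = 19/(40*(φ - 1/5)).
Order-2 pole: residue = g'(a); g'(1) = -95/128, so the residue is -95/128.
List the singular points by increasing real part (a conjugate pair: the negative imaginary part first).


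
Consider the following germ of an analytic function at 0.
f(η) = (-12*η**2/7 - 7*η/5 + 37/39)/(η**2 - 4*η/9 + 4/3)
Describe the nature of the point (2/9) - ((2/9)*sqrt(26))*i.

The point is a pole of order 1.

The denominator factor η**2 - 4*η/9 + 4/3 vanishes at (2/9) - ((2/9)*sqrt(26))*i and appears to the power 1; the numerator there equals (33833/12285) + ((454/945)*sqrt(26))*i, nonzero, and no other factor vanishes.
Hence a pole whose order is the multiplicity, 1.


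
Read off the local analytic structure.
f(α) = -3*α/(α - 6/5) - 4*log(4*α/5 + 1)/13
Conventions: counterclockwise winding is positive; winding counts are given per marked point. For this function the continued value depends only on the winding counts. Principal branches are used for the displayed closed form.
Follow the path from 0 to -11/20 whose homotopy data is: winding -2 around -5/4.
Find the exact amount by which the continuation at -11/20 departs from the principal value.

The rational part is single-valued and drops out of the difference; each branch term changes only by its own monodromy.
(-4/13)*log(1 - α/(-5/4)): each positive loop around -5/4 adds 2*pi*i to the log, so winding -2 contributes (-4/13)*(-2)*2*pi*i = (16/13)*pi*i.
Summing the contributions at α = -11/20 gives (16/13)*pi*i.

Continued minus principal equals (16/13)*pi*i.


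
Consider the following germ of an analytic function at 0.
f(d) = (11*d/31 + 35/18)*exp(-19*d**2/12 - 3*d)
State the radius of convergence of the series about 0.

The factor exp(-19*d**2/12 - 3*d) is entire and contributes no finite singular point.
The polynomial part has no poles.
No finite singular points: the Taylor series at 0 converges everywhere.

The radius of convergence is infinite.


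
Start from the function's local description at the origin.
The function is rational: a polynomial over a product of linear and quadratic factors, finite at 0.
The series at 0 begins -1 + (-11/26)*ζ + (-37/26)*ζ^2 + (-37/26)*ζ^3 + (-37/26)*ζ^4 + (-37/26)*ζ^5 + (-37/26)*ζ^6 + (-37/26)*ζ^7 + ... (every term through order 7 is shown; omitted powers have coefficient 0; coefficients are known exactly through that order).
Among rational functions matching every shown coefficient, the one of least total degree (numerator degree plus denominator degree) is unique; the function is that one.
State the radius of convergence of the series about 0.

The radius of convergence is 1.

No rational of total degree below 3 reproduces all 8 coefficients; solving the [2/1] Pade equations on them gives f(ζ) = (ζ**2 - 15*ζ/26 + 1)/(ζ - 1), whose expansion matches every shown term.
Denominator factor (ζ - 1): pole of order 1 at 1, modulus 1.
The radius of convergence is the smallest modulus among the singular points: 1.


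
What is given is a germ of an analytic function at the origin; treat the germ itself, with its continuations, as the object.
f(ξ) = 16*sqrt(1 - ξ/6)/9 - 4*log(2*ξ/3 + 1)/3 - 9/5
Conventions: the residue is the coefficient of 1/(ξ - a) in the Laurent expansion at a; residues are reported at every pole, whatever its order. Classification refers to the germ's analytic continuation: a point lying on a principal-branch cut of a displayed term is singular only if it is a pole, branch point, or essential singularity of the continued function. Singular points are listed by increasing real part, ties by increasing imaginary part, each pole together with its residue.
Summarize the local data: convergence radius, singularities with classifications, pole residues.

Branch term (-4/3)*log(1 - ξ/(-3/2)): its argument vanishes at ξ = -3/2, a logarithmic branch point, modulus 3/2.
Branch term (16/9)*sqrt(1 - ξ/(6)): its argument vanishes at ξ = 6, a square-root branch point, modulus 6.
The radius of convergence is the smallest modulus among the singular points: 3/2.
List the singular points by increasing real part (a conjugate pair: the negative imaginary part first).

Radius of convergence at 0: 3/2.
At -3/2: a logarithmic branch point.
At 6: an algebraic (square-root) branch point.


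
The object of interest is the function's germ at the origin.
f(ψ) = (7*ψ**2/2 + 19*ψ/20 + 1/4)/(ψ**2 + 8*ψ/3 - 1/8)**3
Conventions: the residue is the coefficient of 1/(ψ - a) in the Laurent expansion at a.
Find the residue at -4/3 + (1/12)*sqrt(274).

The residue is (174123/25713530)*sqrt(274).

The factor ψ**2 + 8*ψ/3 - 1/8 splits as (ψ - a)(ψ - a') with a = -4/3 + (1/12)*sqrt(274), a' = -4/3 - (1/12)*sqrt(274). At the order-3 pole a set g(ψ) = (ψ - a)^3*f(ψ) = [7*ψ**2/2 + 19*ψ/20 + 1/4] / (ψ - a')^3.
Order-3 pole: residue = g''(a)/2; g''(-4/3 + (1/12)*sqrt(274)) = (174123/12856765)*sqrt(274), so the residue is (174123/25713530)*sqrt(274).


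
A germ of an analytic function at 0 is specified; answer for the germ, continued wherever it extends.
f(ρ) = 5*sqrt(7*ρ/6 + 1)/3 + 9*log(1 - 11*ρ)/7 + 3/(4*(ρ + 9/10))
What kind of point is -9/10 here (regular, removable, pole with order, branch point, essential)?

The point is a pole of order 1.

The denominator factor ρ + 9/10 vanishes at -9/10 and appears to the power 1; the numerator there equals 3/4, nonzero, and no other factor vanishes.
The branch terms are analytic at this point.
Hence a pole whose order is the multiplicity, 1.


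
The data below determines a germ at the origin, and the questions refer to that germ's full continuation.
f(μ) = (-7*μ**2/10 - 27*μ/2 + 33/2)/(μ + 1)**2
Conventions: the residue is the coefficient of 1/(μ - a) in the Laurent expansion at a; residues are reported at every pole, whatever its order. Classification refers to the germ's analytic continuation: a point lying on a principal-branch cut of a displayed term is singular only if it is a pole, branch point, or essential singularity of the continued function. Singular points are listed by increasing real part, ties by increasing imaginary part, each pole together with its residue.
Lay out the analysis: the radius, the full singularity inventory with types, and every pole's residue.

Radius of convergence at 0: 1.
At -1: a pole of order 2; residue -121/10.

Denominator factor (μ + 1)^2: pole of order 2 at -1, modulus 1.
The radius of convergence is the smallest modulus among the singular points: 1.
At the order-2 pole -1 set g(μ) = (μ - (-1))^2*f(μ) = -7*μ**2/10 - 27*μ/2 + 33/2.
Order-2 pole: residue = g'(a); g'(-1) = -121/10, so the residue is -121/10.


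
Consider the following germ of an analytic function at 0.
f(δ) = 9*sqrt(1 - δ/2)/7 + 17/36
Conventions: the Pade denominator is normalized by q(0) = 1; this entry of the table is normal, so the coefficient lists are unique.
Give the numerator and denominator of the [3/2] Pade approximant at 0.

The Pade approximant has numerator coefficients [443/252, -605/504, 1091/5376, -9/1792]; denominator coefficients [1, -1/2, 3/64].

Taylor coefficients needed (expand at 0): a_0 = 443/252, a_1 = -9/28, a_2 = -9/224, a_3 = -9/896, a_4 = -45/14336, a_5 = -9/8192.
Write the denominator as Q(δ) = 1 + q1*δ + q2*δ^2. Requiring Q*f - P = O(δ^6) with deg P <= 3 kills the coefficients of δ^4..δ^5 in Q*f:
  δ^4: a_4 + q1*a_3 + q2*a_2 = 0, i.e. -45/14336 + (-9/896)*q1 + (-9/224)*q2 = 0.
  δ^5: a_5 + q1*a_4 + q2*a_3 = 0, i.e. -9/8192 + (-45/14336)*q1 + (-9/896)*q2 = 0.
Solving this linear system: q1 = -1/2, q2 = 3/64.
The numerator is Q*f truncated at degree 3: P0 = a_0 = 443/252; P1 = a_1 + q1*a_0 = -605/504; P2 = a_2 + q1*a_1 + q2*a_0 = 1091/5376; P3 = a_3 + q1*a_2 + q2*a_1 = -9/1792.


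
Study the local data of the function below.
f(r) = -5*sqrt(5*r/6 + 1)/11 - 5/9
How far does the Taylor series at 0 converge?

The radius of convergence is 6/5.

Branch term (-5/11)*sqrt(1 - r/(-6/5)): its argument vanishes at r = -6/5, a square-root branch point, modulus 6/5.
The radius of convergence is the smallest modulus among the singular points: 6/5.


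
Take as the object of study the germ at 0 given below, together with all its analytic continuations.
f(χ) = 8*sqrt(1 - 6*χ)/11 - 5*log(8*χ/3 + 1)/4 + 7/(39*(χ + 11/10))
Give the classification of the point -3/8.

The point is a logarithmic branch point.

The term (-5/4)*log(1 - χ/(-3/8)) has argument 1 - -3/8/(-3/8) = 0 at -3/8: a logarithmic (infinitely-sheeted) branch point; the remaining terms are analytic or single-valued there.


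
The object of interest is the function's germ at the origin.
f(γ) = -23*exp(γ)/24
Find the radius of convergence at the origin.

The factor exp(γ) is entire and contributes no finite singular point.
The polynomial part has no poles.
No finite singular points: the Taylor series at 0 converges everywhere.

The radius of convergence is infinite.


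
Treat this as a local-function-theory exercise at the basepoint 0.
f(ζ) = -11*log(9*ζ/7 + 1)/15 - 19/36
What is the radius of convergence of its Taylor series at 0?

The radius of convergence is 7/9.

Branch term (-11/15)*log(1 - ζ/(-7/9)): its argument vanishes at ζ = -7/9, a logarithmic branch point, modulus 7/9.
The radius of convergence is the smallest modulus among the singular points: 7/9.


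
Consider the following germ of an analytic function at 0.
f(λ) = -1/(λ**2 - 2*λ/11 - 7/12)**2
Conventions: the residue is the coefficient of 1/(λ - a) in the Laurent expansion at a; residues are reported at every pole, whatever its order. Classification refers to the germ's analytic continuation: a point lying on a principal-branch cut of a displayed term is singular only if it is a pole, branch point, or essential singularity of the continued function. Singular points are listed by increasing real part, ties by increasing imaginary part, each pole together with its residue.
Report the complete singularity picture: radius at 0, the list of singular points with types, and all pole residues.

Radius of convergence at 0: -1/11 + (1/66)*sqrt(2577).
At 1/11 - (1/66)*sqrt(2577): a pole of order 2; residue -(7986/737881)*sqrt(2577).
At 1/11 + (1/66)*sqrt(2577): a pole of order 2; residue (7986/737881)*sqrt(2577).

Denominator factor (λ**2 - 2*λ/11 - 7/12)^2: discriminant 859/363, real irrational roots 1/11 + (1/66)*sqrt(2577) and 1/11 - (1/66)*sqrt(2577); poles of order 2, moduli 1/11 + (1/66)*sqrt(2577) and -1/11 + (1/66)*sqrt(2577).
The radius of convergence is the smallest modulus among the singular points: -1/11 + (1/66)*sqrt(2577).
The factor λ**2 - 2*λ/11 - 7/12 splits as (λ - a)(λ - a') with a = 1/11 - (1/66)*sqrt(2577), a' = 1/11 + (1/66)*sqrt(2577). At the order-2 pole a set g(λ) = (λ - a)^2*f(λ) = [-1] / (λ - a')^2.
Order-2 pole: residue = g'(a); g'(1/11 - (1/66)*sqrt(2577)) = -(7986/737881)*sqrt(2577), so the residue is -(7986/737881)*sqrt(2577).
The factor λ**2 - 2*λ/11 - 7/12 splits as (λ - a)(λ - a') with a = 1/11 + (1/66)*sqrt(2577), a' = 1/11 - (1/66)*sqrt(2577). At the order-2 pole a set g(λ) = (λ - a)^2*f(λ) = [-1] / (λ - a')^2.
Order-2 pole: residue = g'(a); g'(1/11 + (1/66)*sqrt(2577)) = (7986/737881)*sqrt(2577), so the residue is (7986/737881)*sqrt(2577).
List the singular points by increasing real part (a conjugate pair: the negative imaginary part first).


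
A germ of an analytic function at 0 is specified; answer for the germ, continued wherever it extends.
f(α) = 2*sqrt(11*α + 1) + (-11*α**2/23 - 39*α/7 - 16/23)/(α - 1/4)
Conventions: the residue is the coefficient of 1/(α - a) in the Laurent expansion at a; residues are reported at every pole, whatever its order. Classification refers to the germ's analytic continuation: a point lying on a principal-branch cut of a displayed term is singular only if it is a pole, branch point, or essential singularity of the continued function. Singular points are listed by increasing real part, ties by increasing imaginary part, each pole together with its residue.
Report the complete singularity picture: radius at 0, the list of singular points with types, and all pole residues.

Radius of convergence at 0: 1/11.
At -1/11: an algebraic (square-root) branch point.
At 1/4: a pole of order 1; residue -5457/2576.

Denominator factor (α - 1/4): pole of order 1 at 1/4, modulus 1/4.
Branch term (2)*sqrt(1 - α/(-1/11)): its argument vanishes at α = -1/11, a square-root branch point, modulus 1/11.
The radius of convergence is the smallest modulus among the singular points: 1/11.
The branch term is analytic at 1/4 and contributes nothing to the residue; only the rational part matters.
At the order-1 pole 1/4 set g(α) = (α - (1/4))*(rational part) = -11*α**2/23 - 39*α/7 - 16/23.
Simple pole: residue = g(a) at a = 1/4, which is -5457/2576.
List the singular points by increasing real part (a conjugate pair: the negative imaginary part first).


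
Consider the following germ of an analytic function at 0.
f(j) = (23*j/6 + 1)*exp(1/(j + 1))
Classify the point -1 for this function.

The point is an essential singularity.

The exponent 1/(j - (-1)) has a pole at -1, so exp(1/(j - (-1))) takes every nonzero value near it: an essential singularity (not a pole of any order).


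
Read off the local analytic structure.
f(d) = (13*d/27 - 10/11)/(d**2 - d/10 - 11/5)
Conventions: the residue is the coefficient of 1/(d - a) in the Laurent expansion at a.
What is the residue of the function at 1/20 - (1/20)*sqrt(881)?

The residue is 13/54 + (5257/523314)*sqrt(881).

The factor d**2 - d/10 - 11/5 splits as (d - a)(d - a') with a = 1/20 - (1/20)*sqrt(881), a' = 1/20 + (1/20)*sqrt(881). At the order-1 pole a set g(d) = (d - a)*f(d) = [13*d/27 - 10/11] / (d - a').
Simple pole: residue = g(a) at a = 1/20 - (1/20)*sqrt(881), which is 13/54 + (5257/523314)*sqrt(881).


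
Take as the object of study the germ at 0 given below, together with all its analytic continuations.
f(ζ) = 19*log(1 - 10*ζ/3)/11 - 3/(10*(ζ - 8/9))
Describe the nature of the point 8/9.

The denominator factor ζ - 8/9 vanishes at 8/9 and appears to the power 1; the numerator there equals -3/10, nonzero, and no other factor vanishes.
The branch terms are analytic at this point.
Hence a pole whose order is the multiplicity, 1.

The point is a pole of order 1.


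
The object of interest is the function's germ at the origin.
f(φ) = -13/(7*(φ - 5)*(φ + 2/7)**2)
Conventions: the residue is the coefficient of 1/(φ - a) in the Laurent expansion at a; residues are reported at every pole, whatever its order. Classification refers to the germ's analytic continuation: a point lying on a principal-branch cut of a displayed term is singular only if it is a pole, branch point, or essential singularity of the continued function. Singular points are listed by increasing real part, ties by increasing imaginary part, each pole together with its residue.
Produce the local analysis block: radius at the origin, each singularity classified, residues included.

Radius of convergence at 0: 2/7.
At -2/7: a pole of order 2; residue 91/1369.
At 5: a pole of order 1; residue -91/1369.

Denominator factor (φ - 5): pole of order 1 at 5, modulus 5.
Denominator factor (φ + 2/7)^2: pole of order 2 at -2/7, modulus 2/7.
The radius of convergence is the smallest modulus among the singular points: 2/7.
At the order-2 pole -2/7 set g(φ) = (φ - (-2/7))^2*f(φ) = -13/(7*(φ - 5)).
Order-2 pole: residue = g'(a); g'(-2/7) = 91/1369, so the residue is 91/1369.
At the order-1 pole 5 set g(φ) = (φ - (5))*f(φ) = -13/(7*(φ + 2/7)**2).
Simple pole: residue = g(a) at a = 5, which is -91/1369.
List the singular points by increasing real part (a conjugate pair: the negative imaginary part first).


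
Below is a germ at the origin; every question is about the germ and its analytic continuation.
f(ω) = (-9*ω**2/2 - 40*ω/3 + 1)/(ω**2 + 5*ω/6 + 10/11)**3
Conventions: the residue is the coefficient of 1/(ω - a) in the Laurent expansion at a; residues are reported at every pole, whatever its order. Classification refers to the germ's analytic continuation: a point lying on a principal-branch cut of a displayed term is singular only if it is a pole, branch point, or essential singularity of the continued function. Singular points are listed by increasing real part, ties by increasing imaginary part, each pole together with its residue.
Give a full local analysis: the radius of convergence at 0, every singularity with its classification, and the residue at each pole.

Radius of convergence at 0: (1/11)*sqrt(110).
At (-5/12) - ((1/132)*sqrt(12815))*i: a pole of order 3; residue ((26370036/1581167125)*sqrt(12815))*i.
At (-5/12) + ((1/132)*sqrt(12815))*i: a pole of order 3; residue -((26370036/1581167125)*sqrt(12815))*i.


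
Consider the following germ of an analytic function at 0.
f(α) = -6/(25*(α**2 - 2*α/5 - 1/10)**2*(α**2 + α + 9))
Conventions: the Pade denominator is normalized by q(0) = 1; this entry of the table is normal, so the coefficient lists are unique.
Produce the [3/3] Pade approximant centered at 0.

Taylor coefficients needed (expand at 0): a_0 = -8/3, a_1 = 584/27, a_2 = -44576/243, a_3 = 2931992/2187, a_4 = -186238808/19683, a_5 = 11376326528/177147, a_6 = -679196794472/1594323.
Write the denominator as Q(α) = 1 + q1*α + q2*α^2 + q3*α^3. Requiring Q*f - P = O(α^7) with deg P <= 3 kills the coefficients of α^4..α^6 in Q*f:
  α^4: a_4 + q1*a_3 + q2*a_2 + q3*a_1 = 0, i.e. -186238808/19683 + (2931992/2187)*q1 + (-44576/243)*q2 + (584/27)*q3 = 0.
  α^5: a_5 + q1*a_4 + q2*a_3 + q3*a_2 = 0, i.e. 11376326528/177147 + (-186238808/19683)*q1 + (2931992/2187)*q2 + (-44576/243)*q3 = 0.
  α^6: a_6 + q1*a_5 + q2*a_4 + q3*a_3 = 0, i.e. -679196794472/1594323 + (11376326528/177147)*q1 + (-186238808/19683)*q2 + (2931992/2187)*q3 = 0.
Solving this linear system: q1 = 150278608/16022943, q2 = 139231964/16022943, q3 = -1124472811/16022943.
The numerator is Q*f truncated at degree 3: P0 = a_0 = -8/3; P1 = a_1 + q1*a_0 = -18057544/5340981; P2 = a_2 + q1*a_1 + q2*a_0 = -20022848/5340981; P3 = a_3 + q1*a_2 + q2*a_1 + q3*a_0 = -25312928/5340981.

The Pade approximant has numerator coefficients [-8/3, -18057544/5340981, -20022848/5340981, -25312928/5340981]; denominator coefficients [1, 150278608/16022943, 139231964/16022943, -1124472811/16022943].


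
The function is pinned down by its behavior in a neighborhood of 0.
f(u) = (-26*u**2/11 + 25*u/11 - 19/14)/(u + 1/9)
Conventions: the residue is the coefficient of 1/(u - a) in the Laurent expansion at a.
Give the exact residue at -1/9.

The residue is -20443/12474.

At the order-1 pole -1/9 set g(u) = (u - (-1/9))*f(u) = -26*u**2/11 + 25*u/11 - 19/14.
Simple pole: residue = g(a) at a = -1/9, which is -20443/12474.


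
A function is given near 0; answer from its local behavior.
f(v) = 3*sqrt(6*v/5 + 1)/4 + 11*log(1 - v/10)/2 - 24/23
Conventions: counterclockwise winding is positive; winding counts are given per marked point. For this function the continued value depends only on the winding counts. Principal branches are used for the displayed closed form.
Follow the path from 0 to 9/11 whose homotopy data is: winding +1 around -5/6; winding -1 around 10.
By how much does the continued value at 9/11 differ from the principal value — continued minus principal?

Continued minus principal equals (-(3/110)*sqrt(5995)) - ((11)*pi)*i.

The rational part is single-valued and drops out of the difference; each branch term changes only by its own monodromy.
(3/4)*sqrt(1 - v/(-5/6)): winding +1 is odd, the square root flips sign, contributing -2*(3/4)*sqrt(1 - (9/11)/(-5/6)) = -2*(3/4)*sqrt(109/55) = -(3/110)*sqrt(5995).
(11/2)*log(1 - v/(10)): each positive loop around 10 adds 2*pi*i to the log, so winding -1 contributes (11/2)*(-1)*2*pi*i = -(11)*pi*i.
Summing the contributions at v = 9/11 gives (-(3/110)*sqrt(5995)) - ((11)*pi)*i.


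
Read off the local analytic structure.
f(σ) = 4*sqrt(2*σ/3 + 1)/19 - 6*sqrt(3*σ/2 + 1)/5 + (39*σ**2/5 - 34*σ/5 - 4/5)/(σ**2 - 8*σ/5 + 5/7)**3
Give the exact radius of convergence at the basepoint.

The radius of convergence is 2/3.

Denominator factor (σ**2 - 8*σ/5 + 5/7)^3: discriminant -52/175, complex-conjugate roots (4/5) + ((1/35)*sqrt(91))*i and (4/5) - ((1/35)*sqrt(91))*i; poles of order 3, moduli (1/7)*sqrt(35) and (1/7)*sqrt(35).
Branch term (-6/5)*sqrt(1 - σ/(-2/3)): its argument vanishes at σ = -2/3, a square-root branch point, modulus 2/3.
Branch term (4/19)*sqrt(1 - σ/(-3/2)): its argument vanishes at σ = -3/2, a square-root branch point, modulus 3/2.
The radius of convergence is the smallest modulus among the singular points: 2/3.


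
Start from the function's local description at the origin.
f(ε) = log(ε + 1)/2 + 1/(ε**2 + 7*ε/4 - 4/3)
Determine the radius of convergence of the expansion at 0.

The radius of convergence is -7/8 + (1/24)*sqrt(1209).

Denominator factor (ε**2 + 7*ε/4 - 4/3): discriminant 403/48, real irrational roots -7/8 + (1/24)*sqrt(1209) and -7/8 - (1/24)*sqrt(1209); poles of order 1, moduli -7/8 + (1/24)*sqrt(1209) and 7/8 + (1/24)*sqrt(1209).
Branch term (1/2)*log(1 - ε/(-1)): its argument vanishes at ε = -1, a logarithmic branch point, modulus 1.
The radius of convergence is the smallest modulus among the singular points: -7/8 + (1/24)*sqrt(1209).


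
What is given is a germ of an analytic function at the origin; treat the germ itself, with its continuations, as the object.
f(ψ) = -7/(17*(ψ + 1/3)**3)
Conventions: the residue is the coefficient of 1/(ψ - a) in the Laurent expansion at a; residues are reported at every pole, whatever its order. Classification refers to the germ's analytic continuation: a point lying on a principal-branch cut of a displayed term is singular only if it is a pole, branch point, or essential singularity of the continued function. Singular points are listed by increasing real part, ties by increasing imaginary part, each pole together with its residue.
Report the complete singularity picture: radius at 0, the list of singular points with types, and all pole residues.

Denominator factor (ψ + 1/3)^3: pole of order 3 at -1/3, modulus 1/3.
The radius of convergence is the smallest modulus among the singular points: 1/3.
At the order-3 pole -1/3 set g(ψ) = (ψ - (-1/3))^3*f(ψ) = -7/17.
Order-3 pole: residue = g''(a)/2; g''(-1/3) = 0, so the residue is 0.

Radius of convergence at 0: 1/3.
At -1/3: a pole of order 3; residue 0.


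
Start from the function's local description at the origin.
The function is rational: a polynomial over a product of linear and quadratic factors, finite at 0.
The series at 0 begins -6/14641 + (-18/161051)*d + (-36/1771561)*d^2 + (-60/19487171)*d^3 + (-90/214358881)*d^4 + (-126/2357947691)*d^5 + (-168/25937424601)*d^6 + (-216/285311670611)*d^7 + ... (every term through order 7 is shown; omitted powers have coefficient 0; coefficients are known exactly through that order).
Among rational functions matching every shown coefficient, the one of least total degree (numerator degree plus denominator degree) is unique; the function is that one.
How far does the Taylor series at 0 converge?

No rational of total degree below 3 reproduces all 8 coefficients; solving the [0/3] Pade equations on them gives f(d) = 6/(11*(d - 11)**3), whose expansion matches every shown term.
Denominator factor (d - 11)^3: pole of order 3 at 11, modulus 11.
The radius of convergence is the smallest modulus among the singular points: 11.

The radius of convergence is 11.


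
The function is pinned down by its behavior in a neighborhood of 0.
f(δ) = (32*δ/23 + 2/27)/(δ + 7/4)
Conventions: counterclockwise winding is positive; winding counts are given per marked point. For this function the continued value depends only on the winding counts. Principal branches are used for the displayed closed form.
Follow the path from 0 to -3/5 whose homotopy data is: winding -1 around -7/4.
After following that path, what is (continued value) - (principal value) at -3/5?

The function is rational, hence single-valued: continuing it around any pole returns the same value, so the difference is 0.

Continued minus principal equals 0.


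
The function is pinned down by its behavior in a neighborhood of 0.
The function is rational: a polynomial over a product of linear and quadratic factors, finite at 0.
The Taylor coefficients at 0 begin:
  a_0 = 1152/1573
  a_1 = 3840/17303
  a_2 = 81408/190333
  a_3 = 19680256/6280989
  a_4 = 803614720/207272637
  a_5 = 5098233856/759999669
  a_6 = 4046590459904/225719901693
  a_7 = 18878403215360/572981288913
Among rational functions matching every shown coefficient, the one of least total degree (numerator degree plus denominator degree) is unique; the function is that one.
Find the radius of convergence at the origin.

The radius of convergence is 1/2.

No rational of total degree below 5 reproduces all 8 coefficients; solving the [0/5] Pade equations on them gives f(ψ) = -4/(13*(ψ - 1/2)*(ψ**2 + 7*ψ/9 + 11/12)**2), whose expansion matches every shown term.
Denominator factor (ψ - 1/2): pole of order 1 at 1/2, modulus 1/2.
Denominator factor (ψ**2 + 7*ψ/9 + 11/12)^2: discriminant -248/81, complex-conjugate roots (-7/18) + ((1/9)*sqrt(62))*i and (-7/18) - ((1/9)*sqrt(62))*i; poles of order 2, moduli (1/6)*sqrt(33) and (1/6)*sqrt(33).
The radius of convergence is the smallest modulus among the singular points: 1/2.
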